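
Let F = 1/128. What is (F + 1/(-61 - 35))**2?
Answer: 1/147456 ≈ 6.7817e-6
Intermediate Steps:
F = 1/128 ≈ 0.0078125
(F + 1/(-61 - 35))**2 = (1/128 + 1/(-61 - 35))**2 = (1/128 + 1/(-96))**2 = (1/128 - 1/96)**2 = (-1/384)**2 = 1/147456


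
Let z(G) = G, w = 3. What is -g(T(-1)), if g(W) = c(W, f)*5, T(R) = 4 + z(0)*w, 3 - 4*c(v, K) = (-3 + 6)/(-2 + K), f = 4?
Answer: -15/8 ≈ -1.8750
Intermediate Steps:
c(v, K) = ¾ - 3/(4*(-2 + K)) (c(v, K) = ¾ - (-3 + 6)/(4*(-2 + K)) = ¾ - 3/(4*(-2 + K)))
T(R) = 4 (T(R) = 4 + 0*3 = 4 + 0 = 4)
g(W) = 15/8 (g(W) = (3*(-3 + 4)/(4*(-2 + 4)))*5 = ((¾)*1/2)*5 = ((¾)*(½)*1)*5 = (3/8)*5 = 15/8)
-g(T(-1)) = -1*15/8 = -15/8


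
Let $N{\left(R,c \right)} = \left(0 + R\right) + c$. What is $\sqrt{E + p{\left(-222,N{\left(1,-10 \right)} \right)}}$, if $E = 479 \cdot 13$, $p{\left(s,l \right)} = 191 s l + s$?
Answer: $\sqrt{387623} \approx 622.59$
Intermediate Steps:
$N{\left(R,c \right)} = R + c$
$p{\left(s,l \right)} = s + 191 l s$ ($p{\left(s,l \right)} = 191 l s + s = s + 191 l s$)
$E = 6227$
$\sqrt{E + p{\left(-222,N{\left(1,-10 \right)} \right)}} = \sqrt{6227 - 222 \left(1 + 191 \left(1 - 10\right)\right)} = \sqrt{6227 - 222 \left(1 + 191 \left(-9\right)\right)} = \sqrt{6227 - 222 \left(1 - 1719\right)} = \sqrt{6227 - -381396} = \sqrt{6227 + 381396} = \sqrt{387623}$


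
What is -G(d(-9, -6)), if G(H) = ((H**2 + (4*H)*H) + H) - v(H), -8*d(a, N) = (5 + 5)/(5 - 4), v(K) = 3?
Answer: -57/16 ≈ -3.5625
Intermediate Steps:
d(a, N) = -5/4 (d(a, N) = -(5 + 5)/(8*(5 - 4)) = -5/(4*1) = -5/4)
G(H) = -3 + H + 5*H**2 (G(H) = ((H**2 + (4*H)*H) + H) - 1*3 = ((H**2 + 4*H**2) + H) - 3 = (5*H**2 + H) - 3 = (H + 5*H**2) - 3 = -3 + H + 5*H**2)
-G(d(-9, -6)) = -(-3 - 5/4 + 5*(-5/4)**2) = -(-3 - 5/4 + 5*(25/16)) = -(-3 - 5/4 + 125/16) = -1*57/16 = -57/16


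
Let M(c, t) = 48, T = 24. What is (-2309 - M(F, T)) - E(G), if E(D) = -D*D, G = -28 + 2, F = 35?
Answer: -1681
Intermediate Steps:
G = -26
E(D) = -D**2
(-2309 - M(F, T)) - E(G) = (-2309 - 1*48) - (-1)*(-26)**2 = (-2309 - 48) - (-1)*676 = -2357 - 1*(-676) = -2357 + 676 = -1681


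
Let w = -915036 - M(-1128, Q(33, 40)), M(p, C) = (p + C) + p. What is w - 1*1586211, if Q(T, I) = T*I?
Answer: -2500311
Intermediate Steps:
Q(T, I) = I*T
M(p, C) = C + 2*p (M(p, C) = (C + p) + p = C + 2*p)
w = -914100 (w = -915036 - (40*33 + 2*(-1128)) = -915036 - (1320 - 2256) = -915036 - 1*(-936) = -915036 + 936 = -914100)
w - 1*1586211 = -914100 - 1*1586211 = -914100 - 1586211 = -2500311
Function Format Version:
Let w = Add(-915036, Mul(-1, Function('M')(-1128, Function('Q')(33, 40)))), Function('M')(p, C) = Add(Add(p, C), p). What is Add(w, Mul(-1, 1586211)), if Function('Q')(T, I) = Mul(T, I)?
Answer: -2500311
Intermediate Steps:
Function('Q')(T, I) = Mul(I, T)
Function('M')(p, C) = Add(C, Mul(2, p)) (Function('M')(p, C) = Add(Add(C, p), p) = Add(C, Mul(2, p)))
w = -914100 (w = Add(-915036, Mul(-1, Add(Mul(40, 33), Mul(2, -1128)))) = Add(-915036, Mul(-1, Add(1320, -2256))) = Add(-915036, Mul(-1, -936)) = Add(-915036, 936) = -914100)
Add(w, Mul(-1, 1586211)) = Add(-914100, Mul(-1, 1586211)) = Add(-914100, -1586211) = -2500311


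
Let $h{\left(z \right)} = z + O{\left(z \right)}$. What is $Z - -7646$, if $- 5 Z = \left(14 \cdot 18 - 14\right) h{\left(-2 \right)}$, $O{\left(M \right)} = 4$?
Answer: $\frac{37754}{5} \approx 7550.8$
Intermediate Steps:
$h{\left(z \right)} = 4 + z$ ($h{\left(z \right)} = z + 4 = 4 + z$)
$Z = - \frac{476}{5}$ ($Z = - \frac{\left(14 \cdot 18 - 14\right) \left(4 - 2\right)}{5} = - \frac{\left(252 - 14\right) 2}{5} = - \frac{238 \cdot 2}{5} = \left(- \frac{1}{5}\right) 476 = - \frac{476}{5} \approx -95.2$)
$Z - -7646 = - \frac{476}{5} - -7646 = - \frac{476}{5} + \left(-5636 + 13282\right) = - \frac{476}{5} + 7646 = \frac{37754}{5}$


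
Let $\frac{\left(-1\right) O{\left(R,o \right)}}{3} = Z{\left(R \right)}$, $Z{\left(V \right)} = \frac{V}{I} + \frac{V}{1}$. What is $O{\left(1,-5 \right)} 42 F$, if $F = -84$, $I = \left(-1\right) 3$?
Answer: $7056$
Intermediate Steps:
$I = -3$
$Z{\left(V \right)} = \frac{2 V}{3}$ ($Z{\left(V \right)} = \frac{V}{-3} + \frac{V}{1} = V \left(- \frac{1}{3}\right) + V 1 = - \frac{V}{3} + V = \frac{2 V}{3}$)
$O{\left(R,o \right)} = - 2 R$ ($O{\left(R,o \right)} = - 3 \frac{2 R}{3} = - 2 R$)
$O{\left(1,-5 \right)} 42 F = \left(-2\right) 1 \cdot 42 \left(-84\right) = \left(-2\right) 42 \left(-84\right) = \left(-84\right) \left(-84\right) = 7056$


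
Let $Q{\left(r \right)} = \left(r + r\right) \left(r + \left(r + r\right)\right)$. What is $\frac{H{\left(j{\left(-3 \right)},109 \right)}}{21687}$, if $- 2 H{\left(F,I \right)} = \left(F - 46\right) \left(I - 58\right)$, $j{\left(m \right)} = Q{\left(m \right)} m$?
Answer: $\frac{1768}{7229} \approx 0.24457$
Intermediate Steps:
$Q{\left(r \right)} = 6 r^{2}$ ($Q{\left(r \right)} = 2 r \left(r + 2 r\right) = 2 r 3 r = 6 r^{2}$)
$j{\left(m \right)} = 6 m^{3}$ ($j{\left(m \right)} = 6 m^{2} m = 6 m^{3}$)
$H{\left(F,I \right)} = - \frac{\left(-58 + I\right) \left(-46 + F\right)}{2}$ ($H{\left(F,I \right)} = - \frac{\left(F - 46\right) \left(I - 58\right)}{2} = - \frac{\left(-46 + F\right) \left(-58 + I\right)}{2} = - \frac{\left(-58 + I\right) \left(-46 + F\right)}{2}$)
$\frac{H{\left(j{\left(-3 \right)},109 \right)}}{21687} = \frac{-1334 + 23 \cdot 109 + 29 \cdot 6 \left(-3\right)^{3} - \frac{1}{2} \cdot 6 \left(-3\right)^{3} \cdot 109}{21687} = \left(-1334 + 2507 + 29 \cdot 6 \left(-27\right) - \frac{1}{2} \cdot 6 \left(-27\right) 109\right) \frac{1}{21687} = \left(-1334 + 2507 + 29 \left(-162\right) - \left(-81\right) 109\right) \frac{1}{21687} = \left(-1334 + 2507 - 4698 + 8829\right) \frac{1}{21687} = 5304 \cdot \frac{1}{21687} = \frac{1768}{7229}$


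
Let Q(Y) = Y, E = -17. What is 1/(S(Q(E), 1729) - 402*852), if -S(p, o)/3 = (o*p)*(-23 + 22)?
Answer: -1/430683 ≈ -2.3219e-6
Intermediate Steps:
S(p, o) = 3*o*p (S(p, o) = -3*o*p*(-23 + 22) = -3*o*p*(-1) = -(-3)*o*p = 3*o*p)
1/(S(Q(E), 1729) - 402*852) = 1/(3*1729*(-17) - 402*852) = 1/(-88179 - 342504) = 1/(-430683) = -1/430683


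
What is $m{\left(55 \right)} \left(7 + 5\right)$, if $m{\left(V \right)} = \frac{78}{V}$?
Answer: $\frac{936}{55} \approx 17.018$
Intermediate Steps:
$m{\left(55 \right)} \left(7 + 5\right) = \frac{78}{55} \left(7 + 5\right) = 78 \cdot \frac{1}{55} \cdot 12 = \frac{78}{55} \cdot 12 = \frac{936}{55}$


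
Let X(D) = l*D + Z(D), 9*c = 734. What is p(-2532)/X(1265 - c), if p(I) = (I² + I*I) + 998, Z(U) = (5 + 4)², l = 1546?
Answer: 115407414/16467175 ≈ 7.0083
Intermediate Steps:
c = 734/9 (c = (⅑)*734 = 734/9 ≈ 81.556)
Z(U) = 81 (Z(U) = 9² = 81)
X(D) = 81 + 1546*D (X(D) = 1546*D + 81 = 81 + 1546*D)
p(I) = 998 + 2*I² (p(I) = (I² + I²) + 998 = 2*I² + 998 = 998 + 2*I²)
p(-2532)/X(1265 - c) = (998 + 2*(-2532)²)/(81 + 1546*(1265 - 1*734/9)) = (998 + 2*6411024)/(81 + 1546*(1265 - 734/9)) = (998 + 12822048)/(81 + 1546*(10651/9)) = 12823046/(81 + 16466446/9) = 12823046/(16467175/9) = 12823046*(9/16467175) = 115407414/16467175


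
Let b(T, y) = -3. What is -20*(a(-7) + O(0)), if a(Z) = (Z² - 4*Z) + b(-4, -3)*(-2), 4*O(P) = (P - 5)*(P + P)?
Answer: -1660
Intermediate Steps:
O(P) = P*(-5 + P)/2 (O(P) = ((P - 5)*(P + P))/4 = ((-5 + P)*(2*P))/4 = (2*P*(-5 + P))/4 = P*(-5 + P)/2)
a(Z) = 6 + Z² - 4*Z (a(Z) = (Z² - 4*Z) - 3*(-2) = (Z² - 4*Z) + 6 = 6 + Z² - 4*Z)
-20*(a(-7) + O(0)) = -20*((6 + (-7)² - 4*(-7)) + (½)*0*(-5 + 0)) = -20*((6 + 49 + 28) + (½)*0*(-5)) = -20*(83 + 0) = -20*83 = -1660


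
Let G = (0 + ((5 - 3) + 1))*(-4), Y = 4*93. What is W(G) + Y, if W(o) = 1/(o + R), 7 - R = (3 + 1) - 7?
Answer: 743/2 ≈ 371.50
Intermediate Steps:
Y = 372
R = 10 (R = 7 - ((3 + 1) - 7) = 7 - (4 - 7) = 7 - 1*(-3) = 7 + 3 = 10)
G = -12 (G = (0 + (2 + 1))*(-4) = (0 + 3)*(-4) = 3*(-4) = -12)
W(o) = 1/(10 + o) (W(o) = 1/(o + 10) = 1/(10 + o))
W(G) + Y = 1/(10 - 12) + 372 = 1/(-2) + 372 = -1/2 + 372 = 743/2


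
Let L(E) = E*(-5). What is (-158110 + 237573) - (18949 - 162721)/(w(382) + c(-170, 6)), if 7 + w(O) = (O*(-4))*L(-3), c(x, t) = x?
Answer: 611737713/7699 ≈ 79457.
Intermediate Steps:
L(E) = -5*E
w(O) = -7 - 60*O (w(O) = -7 + (O*(-4))*(-5*(-3)) = -7 - 4*O*15 = -7 - 60*O)
(-158110 + 237573) - (18949 - 162721)/(w(382) + c(-170, 6)) = (-158110 + 237573) - (18949 - 162721)/((-7 - 60*382) - 170) = 79463 - (-143772)/((-7 - 22920) - 170) = 79463 - (-143772)/(-22927 - 170) = 79463 - (-143772)/(-23097) = 79463 - (-143772)*(-1)/23097 = 79463 - 1*47924/7699 = 79463 - 47924/7699 = 611737713/7699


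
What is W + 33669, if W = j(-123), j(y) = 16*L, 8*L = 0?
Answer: 33669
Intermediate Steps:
L = 0 (L = (⅛)*0 = 0)
j(y) = 0 (j(y) = 16*0 = 0)
W = 0
W + 33669 = 0 + 33669 = 33669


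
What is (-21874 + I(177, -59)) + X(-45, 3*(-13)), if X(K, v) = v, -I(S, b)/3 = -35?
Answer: -21808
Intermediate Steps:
I(S, b) = 105 (I(S, b) = -3*(-35) = 105)
(-21874 + I(177, -59)) + X(-45, 3*(-13)) = (-21874 + 105) + 3*(-13) = -21769 - 39 = -21808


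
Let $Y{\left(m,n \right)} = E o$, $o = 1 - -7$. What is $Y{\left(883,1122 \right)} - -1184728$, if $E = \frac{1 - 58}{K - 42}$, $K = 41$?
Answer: $1185184$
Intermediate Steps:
$E = 57$ ($E = \frac{1 - 58}{41 - 42} = - \frac{57}{-1} = \left(-57\right) \left(-1\right) = 57$)
$o = 8$ ($o = 1 + 7 = 8$)
$Y{\left(m,n \right)} = 456$ ($Y{\left(m,n \right)} = 57 \cdot 8 = 456$)
$Y{\left(883,1122 \right)} - -1184728 = 456 - -1184728 = 456 + 1184728 = 1185184$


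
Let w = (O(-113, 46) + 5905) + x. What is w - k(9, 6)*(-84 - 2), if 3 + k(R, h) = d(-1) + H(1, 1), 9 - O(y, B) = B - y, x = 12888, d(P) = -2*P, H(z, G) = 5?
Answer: 18987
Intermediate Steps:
O(y, B) = 9 + y - B (O(y, B) = 9 - (B - y) = 9 + (y - B) = 9 + y - B)
k(R, h) = 4 (k(R, h) = -3 + (-2*(-1) + 5) = -3 + (2 + 5) = -3 + 7 = 4)
w = 18643 (w = ((9 - 113 - 1*46) + 5905) + 12888 = ((9 - 113 - 46) + 5905) + 12888 = (-150 + 5905) + 12888 = 5755 + 12888 = 18643)
w - k(9, 6)*(-84 - 2) = 18643 - 4*(-84 - 2) = 18643 - 4*(-86) = 18643 - 1*(-344) = 18643 + 344 = 18987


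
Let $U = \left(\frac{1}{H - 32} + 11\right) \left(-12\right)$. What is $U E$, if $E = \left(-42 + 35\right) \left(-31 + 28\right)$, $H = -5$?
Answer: $- \frac{102312}{37} \approx -2765.2$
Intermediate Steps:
$E = 21$ ($E = \left(-7\right) \left(-3\right) = 21$)
$U = - \frac{4872}{37}$ ($U = \left(\frac{1}{-5 - 32} + 11\right) \left(-12\right) = \left(\frac{1}{-37} + 11\right) \left(-12\right) = \left(- \frac{1}{37} + 11\right) \left(-12\right) = \frac{406}{37} \left(-12\right) = - \frac{4872}{37} \approx -131.68$)
$U E = \left(- \frac{4872}{37}\right) 21 = - \frac{102312}{37}$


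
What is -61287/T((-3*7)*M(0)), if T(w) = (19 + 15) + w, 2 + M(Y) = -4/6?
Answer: -20429/30 ≈ -680.97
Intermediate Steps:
M(Y) = -8/3 (M(Y) = -2 - 4/6 = -2 - 4*⅙ = -2 - ⅔ = -8/3)
T(w) = 34 + w
-61287/T((-3*7)*M(0)) = -61287/(34 - 3*7*(-8/3)) = -61287/(34 - 21*(-8/3)) = -61287/(34 + 56) = -61287/90 = -61287*1/90 = -20429/30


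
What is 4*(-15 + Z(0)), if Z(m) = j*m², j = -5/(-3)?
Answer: -60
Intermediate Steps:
j = 5/3 (j = -5*(-⅓) = 5/3 ≈ 1.6667)
Z(m) = 5*m²/3
4*(-15 + Z(0)) = 4*(-15 + (5/3)*0²) = 4*(-15 + (5/3)*0) = 4*(-15 + 0) = 4*(-15) = -60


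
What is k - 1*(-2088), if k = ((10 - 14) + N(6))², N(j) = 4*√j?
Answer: 2200 - 32*√6 ≈ 2121.6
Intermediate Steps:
k = (-4 + 4*√6)² (k = ((10 - 14) + 4*√6)² = (-4 + 4*√6)² ≈ 33.616)
k - 1*(-2088) = (112 - 32*√6) - 1*(-2088) = (112 - 32*√6) + 2088 = 2200 - 32*√6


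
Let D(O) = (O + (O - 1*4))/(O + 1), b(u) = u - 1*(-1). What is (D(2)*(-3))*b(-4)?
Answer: 0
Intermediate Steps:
b(u) = 1 + u (b(u) = u + 1 = 1 + u)
D(O) = (-4 + 2*O)/(1 + O) (D(O) = (O + (O - 4))/(1 + O) = (O + (-4 + O))/(1 + O) = (-4 + 2*O)/(1 + O))
(D(2)*(-3))*b(-4) = ((2*(-2 + 2)/(1 + 2))*(-3))*(1 - 4) = ((2*0/3)*(-3))*(-3) = ((2*(⅓)*0)*(-3))*(-3) = (0*(-3))*(-3) = 0*(-3) = 0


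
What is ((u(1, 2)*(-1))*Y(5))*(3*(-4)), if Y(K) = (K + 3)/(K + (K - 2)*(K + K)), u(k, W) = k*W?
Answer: 192/35 ≈ 5.4857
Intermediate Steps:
u(k, W) = W*k
Y(K) = (3 + K)/(K + 2*K*(-2 + K)) (Y(K) = (3 + K)/(K + (-2 + K)*(2*K)) = (3 + K)/(K + 2*K*(-2 + K)))
((u(1, 2)*(-1))*Y(5))*(3*(-4)) = (((2*1)*(-1))*((3 + 5)/(5*(-3 + 2*5))))*(3*(-4)) = ((2*(-1))*((1/5)*8/(-3 + 10)))*(-12) = -2*8/(5*7)*(-12) = -2*8/35*(-12) = -16/35*(-12) = 192/35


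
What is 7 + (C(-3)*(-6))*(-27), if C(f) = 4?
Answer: 655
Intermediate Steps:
7 + (C(-3)*(-6))*(-27) = 7 + (4*(-6))*(-27) = 7 - 24*(-27) = 7 + 648 = 655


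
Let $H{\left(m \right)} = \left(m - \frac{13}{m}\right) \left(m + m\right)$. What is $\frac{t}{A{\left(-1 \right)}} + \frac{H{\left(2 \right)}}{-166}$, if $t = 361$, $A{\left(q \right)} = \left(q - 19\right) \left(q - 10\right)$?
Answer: $\frac{31943}{18260} \approx 1.7493$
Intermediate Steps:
$A{\left(q \right)} = \left(-19 + q\right) \left(-10 + q\right)$
$H{\left(m \right)} = 2 m \left(m - \frac{13}{m}\right)$ ($H{\left(m \right)} = \left(m - \frac{13}{m}\right) 2 m = 2 m \left(m - \frac{13}{m}\right)$)
$\frac{t}{A{\left(-1 \right)}} + \frac{H{\left(2 \right)}}{-166} = \frac{361}{190 + \left(-1\right)^{2} - -29} + \frac{-26 + 2 \cdot 2^{2}}{-166} = \frac{361}{190 + 1 + 29} + \left(-26 + 2 \cdot 4\right) \left(- \frac{1}{166}\right) = \frac{361}{220} + \left(-26 + 8\right) \left(- \frac{1}{166}\right) = 361 \cdot \frac{1}{220} - - \frac{9}{83} = \frac{361}{220} + \frac{9}{83} = \frac{31943}{18260}$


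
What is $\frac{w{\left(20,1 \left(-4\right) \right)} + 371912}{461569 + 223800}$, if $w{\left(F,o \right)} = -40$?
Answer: $\frac{371872}{685369} \approx 0.54259$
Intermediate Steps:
$\frac{w{\left(20,1 \left(-4\right) \right)} + 371912}{461569 + 223800} = \frac{-40 + 371912}{461569 + 223800} = \frac{371872}{685369}$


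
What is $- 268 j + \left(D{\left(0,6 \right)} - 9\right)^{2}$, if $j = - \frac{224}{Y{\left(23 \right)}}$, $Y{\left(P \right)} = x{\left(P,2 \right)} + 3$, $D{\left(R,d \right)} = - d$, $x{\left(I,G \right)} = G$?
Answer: $\frac{61157}{5} \approx 12231.0$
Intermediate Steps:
$Y{\left(P \right)} = 5$ ($Y{\left(P \right)} = 2 + 3 = 5$)
$j = - \frac{224}{5} \approx -44.8$
$- 268 j + \left(D{\left(0,6 \right)} - 9\right)^{2} = \left(-268\right) \left(- \frac{224}{5}\right) + \left(\left(-1\right) 6 - 9\right)^{2} = \frac{60032}{5} + \left(-6 - 9\right)^{2} = \frac{60032}{5} + \left(-15\right)^{2} = \frac{60032}{5} + 225 = \frac{61157}{5}$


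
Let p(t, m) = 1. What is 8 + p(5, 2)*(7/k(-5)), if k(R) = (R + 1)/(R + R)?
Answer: 51/2 ≈ 25.500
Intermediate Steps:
k(R) = (1 + R)/(2*R) (k(R) = (1 + R)/((2*R)) = (1 + R)*(1/(2*R)) = (1 + R)/(2*R))
8 + p(5, 2)*(7/k(-5)) = 8 + 1*(7/(((½)*(1 - 5)/(-5)))) = 8 + 1*(7/(((½)*(-⅕)*(-4)))) = 8 + 1*(7/(⅖)) = 8 + 1*(7*(5/2)) = 8 + 1*(35/2) = 8 + 35/2 = 51/2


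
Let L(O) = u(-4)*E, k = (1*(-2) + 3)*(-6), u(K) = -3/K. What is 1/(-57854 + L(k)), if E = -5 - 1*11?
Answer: -1/57866 ≈ -1.7281e-5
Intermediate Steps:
E = -16 (E = -5 - 11 = -16)
k = -6 (k = (-2 + 3)*(-6) = 1*(-6) = -6)
L(O) = -12 (L(O) = -3/(-4)*(-16) = -3*(-¼)*(-16) = (¾)*(-16) = -12)
1/(-57854 + L(k)) = 1/(-57854 - 12) = 1/(-57866) = -1/57866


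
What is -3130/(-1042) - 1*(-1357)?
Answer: 708562/521 ≈ 1360.0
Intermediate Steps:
-3130/(-1042) - 1*(-1357) = -3130*(-1/1042) + 1357 = 1565/521 + 1357 = 708562/521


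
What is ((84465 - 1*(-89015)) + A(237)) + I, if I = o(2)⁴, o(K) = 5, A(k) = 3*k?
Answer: 174816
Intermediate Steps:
I = 625 (I = 5⁴ = 625)
((84465 - 1*(-89015)) + A(237)) + I = ((84465 - 1*(-89015)) + 3*237) + 625 = ((84465 + 89015) + 711) + 625 = (173480 + 711) + 625 = 174191 + 625 = 174816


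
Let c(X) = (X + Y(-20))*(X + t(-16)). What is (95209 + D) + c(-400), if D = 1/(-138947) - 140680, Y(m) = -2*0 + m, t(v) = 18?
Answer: 15974597642/138947 ≈ 1.1497e+5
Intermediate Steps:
Y(m) = m (Y(m) = 0 + m = m)
c(X) = (-20 + X)*(18 + X) (c(X) = (X - 20)*(X + 18) = (-20 + X)*(18 + X))
D = -19547063961/138947 (D = -1/138947 - 140680 = -19547063961/138947 ≈ -1.4068e+5)
(95209 + D) + c(-400) = (95209 - 19547063961/138947) + (-360 + (-400)² - 2*(-400)) = -6318059038/138947 + (-360 + 160000 + 800) = -6318059038/138947 + 160440 = 15974597642/138947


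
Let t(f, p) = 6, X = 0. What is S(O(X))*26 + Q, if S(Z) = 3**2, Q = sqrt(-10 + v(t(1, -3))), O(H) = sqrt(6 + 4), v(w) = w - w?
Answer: 234 + I*sqrt(10) ≈ 234.0 + 3.1623*I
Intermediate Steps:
v(w) = 0
O(H) = sqrt(10)
Q = I*sqrt(10) (Q = sqrt(-10 + 0) = sqrt(-10) = I*sqrt(10) ≈ 3.1623*I)
S(Z) = 9
S(O(X))*26 + Q = 9*26 + I*sqrt(10) = 234 + I*sqrt(10)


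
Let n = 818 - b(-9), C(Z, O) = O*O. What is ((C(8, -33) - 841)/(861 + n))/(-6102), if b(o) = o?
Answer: -31/1287522 ≈ -2.4077e-5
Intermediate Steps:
C(Z, O) = O²
n = 827 (n = 818 - 1*(-9) = 818 + 9 = 827)
((C(8, -33) - 841)/(861 + n))/(-6102) = (((-33)² - 841)/(861 + 827))/(-6102) = ((1089 - 841)/1688)*(-1/6102) = (248*(1/1688))*(-1/6102) = (31/211)*(-1/6102) = -31/1287522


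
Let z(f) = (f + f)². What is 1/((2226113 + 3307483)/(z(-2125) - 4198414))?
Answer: 770227/307422 ≈ 2.5054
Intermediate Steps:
z(f) = 4*f² (z(f) = (2*f)² = 4*f²)
1/((2226113 + 3307483)/(z(-2125) - 4198414)) = 1/((2226113 + 3307483)/(4*(-2125)² - 4198414)) = 1/(5533596/(4*4515625 - 4198414)) = 1/(5533596/(18062500 - 4198414)) = 1/(5533596/13864086) = 1/(5533596*(1/13864086)) = 1/(307422/770227) = 770227/307422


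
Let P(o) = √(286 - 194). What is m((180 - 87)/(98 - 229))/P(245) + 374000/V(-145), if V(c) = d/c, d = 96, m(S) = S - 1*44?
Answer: -3389375/6 - 5857*√23/6026 ≈ -5.6490e+5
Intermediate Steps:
m(S) = -44 + S (m(S) = S - 44 = -44 + S)
P(o) = 2*√23 (P(o) = √92 = 2*√23)
V(c) = 96/c
m((180 - 87)/(98 - 229))/P(245) + 374000/V(-145) = (-44 + (180 - 87)/(98 - 229))/((2*√23)) + 374000/((96/(-145))) = (-44 + 93/(-131))*(√23/46) + 374000/((96*(-1/145))) = (-44 + 93*(-1/131))*(√23/46) + 374000/(-96/145) = (-44 - 93/131)*(√23/46) + 374000*(-145/96) = -5857*√23/6026 - 3389375/6 = -3389375/6 - 5857*√23/6026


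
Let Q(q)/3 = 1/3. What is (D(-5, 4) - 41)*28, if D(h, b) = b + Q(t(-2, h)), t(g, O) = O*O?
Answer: -1008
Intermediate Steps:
t(g, O) = O**2
Q(q) = 1 (Q(q) = 3/3 = 3*(1/3) = 1)
D(h, b) = 1 + b (D(h, b) = b + 1 = 1 + b)
(D(-5, 4) - 41)*28 = ((1 + 4) - 41)*28 = (5 - 41)*28 = -36*28 = -1008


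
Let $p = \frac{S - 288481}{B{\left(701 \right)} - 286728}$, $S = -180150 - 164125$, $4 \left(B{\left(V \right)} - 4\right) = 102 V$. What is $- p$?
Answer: $- \frac{1265512}{537697} \approx -2.3536$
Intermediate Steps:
$B{\left(V \right)} = 4 + \frac{51 V}{2}$ ($B{\left(V \right)} = 4 + \frac{102 V}{4} = 4 + \frac{51 V}{2}$)
$S = -344275$ ($S = -180150 - 164125 = -344275$)
$p = \frac{1265512}{537697}$ ($p = \frac{-344275 - 288481}{\left(4 + \frac{51}{2} \cdot 701\right) - 286728} = - \frac{632756}{\left(4 + \frac{35751}{2}\right) - 286728} = - \frac{632756}{\frac{35759}{2} - 286728} = - \frac{632756}{- \frac{537697}{2}} = \left(-632756\right) \left(- \frac{2}{537697}\right) = \frac{1265512}{537697} \approx 2.3536$)
$- p = \left(-1\right) \frac{1265512}{537697} = - \frac{1265512}{537697}$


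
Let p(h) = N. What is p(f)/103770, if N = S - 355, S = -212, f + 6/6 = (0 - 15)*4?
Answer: -63/11530 ≈ -0.0054640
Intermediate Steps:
f = -61 (f = -1 + (0 - 15)*4 = -1 - 15*4 = -1 - 60 = -61)
N = -567 (N = -212 - 355 = -567)
p(h) = -567
p(f)/103770 = -567/103770 = -567*1/103770 = -63/11530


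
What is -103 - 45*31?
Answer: -1498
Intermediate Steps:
-103 - 45*31 = -103 - 1395 = -1498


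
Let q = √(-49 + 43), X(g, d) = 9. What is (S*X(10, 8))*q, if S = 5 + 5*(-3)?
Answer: -90*I*√6 ≈ -220.45*I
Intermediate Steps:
S = -10 (S = 5 - 15 = -10)
q = I*√6 (q = √(-6) = I*√6 ≈ 2.4495*I)
(S*X(10, 8))*q = (-10*9)*(I*√6) = -90*I*√6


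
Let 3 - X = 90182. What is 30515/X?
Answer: -30515/90179 ≈ -0.33838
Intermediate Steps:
X = -90179 (X = 3 - 1*90182 = 3 - 90182 = -90179)
30515/X = 30515/(-90179) = 30515*(-1/90179) = -30515/90179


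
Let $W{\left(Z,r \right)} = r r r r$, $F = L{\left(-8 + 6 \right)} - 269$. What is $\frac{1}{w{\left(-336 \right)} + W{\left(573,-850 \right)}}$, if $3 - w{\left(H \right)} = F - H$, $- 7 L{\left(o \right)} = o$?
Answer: $\frac{7}{3654043749550} \approx 1.9157 \cdot 10^{-12}$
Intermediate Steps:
$L{\left(o \right)} = - \frac{o}{7}$
$F = - \frac{1881}{7}$ ($F = - \frac{-8 + 6}{7} - 269 = \left(- \frac{1}{7}\right) \left(-2\right) - 269 = \frac{2}{7} - 269 = - \frac{1881}{7} \approx -268.71$)
$W{\left(Z,r \right)} = r^{4}$ ($W{\left(Z,r \right)} = r^{2} r^{2} = r^{4}$)
$w{\left(H \right)} = \frac{1902}{7} + H$ ($w{\left(H \right)} = 3 - \left(- \frac{1881}{7} - H\right) = 3 + \left(\frac{1881}{7} + H\right) = \frac{1902}{7} + H$)
$\frac{1}{w{\left(-336 \right)} + W{\left(573,-850 \right)}} = \frac{1}{\left(\frac{1902}{7} - 336\right) + \left(-850\right)^{4}} = \frac{1}{- \frac{450}{7} + 522006250000} = \frac{1}{\frac{3654043749550}{7}} = \frac{7}{3654043749550}$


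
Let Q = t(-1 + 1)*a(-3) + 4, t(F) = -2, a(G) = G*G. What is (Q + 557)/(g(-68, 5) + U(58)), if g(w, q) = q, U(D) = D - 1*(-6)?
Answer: 181/23 ≈ 7.8696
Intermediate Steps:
U(D) = 6 + D (U(D) = D + 6 = 6 + D)
a(G) = G²
Q = -14 (Q = -2*(-3)² + 4 = -2*9 + 4 = -18 + 4 = -14)
(Q + 557)/(g(-68, 5) + U(58)) = (-14 + 557)/(5 + (6 + 58)) = 543/(5 + 64) = 543/69 = 543*(1/69) = 181/23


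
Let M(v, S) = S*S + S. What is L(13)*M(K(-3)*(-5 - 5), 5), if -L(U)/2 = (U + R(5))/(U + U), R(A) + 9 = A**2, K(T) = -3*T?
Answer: -870/13 ≈ -66.923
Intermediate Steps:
R(A) = -9 + A**2
M(v, S) = S + S**2 (M(v, S) = S**2 + S = S + S**2)
L(U) = -(16 + U)/U (L(U) = -2*(U + (-9 + 5**2))/(U + U) = -2*(U + (-9 + 25))/(2*U) = -2*(U + 16)*1/(2*U) = -2*(16 + U)*1/(2*U) = -(16 + U)/U)
L(13)*M(K(-3)*(-5 - 5), 5) = ((-16 - 1*13)/13)*(5*(1 + 5)) = ((-16 - 13)/13)*(5*6) = ((1/13)*(-29))*30 = -29/13*30 = -870/13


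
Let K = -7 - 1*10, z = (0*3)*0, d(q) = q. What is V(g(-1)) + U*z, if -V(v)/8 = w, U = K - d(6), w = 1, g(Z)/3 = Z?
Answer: -8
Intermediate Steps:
g(Z) = 3*Z
z = 0 (z = 0*0 = 0)
K = -17 (K = -7 - 10 = -17)
U = -23 (U = -17 - 1*6 = -17 - 6 = -23)
V(v) = -8 (V(v) = -8*1 = -8)
V(g(-1)) + U*z = -8 - 23*0 = -8 + 0 = -8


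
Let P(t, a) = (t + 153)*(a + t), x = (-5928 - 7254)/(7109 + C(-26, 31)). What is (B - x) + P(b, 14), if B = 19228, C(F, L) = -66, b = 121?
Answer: 395956556/7043 ≈ 56220.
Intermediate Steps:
x = -13182/7043 (x = (-5928 - 7254)/(7109 - 66) = -13182/7043 ≈ -1.8716)
P(t, a) = (153 + t)*(a + t)
(B - x) + P(b, 14) = (19228 - 1*(-13182/7043)) + (121² + 153*14 + 153*121 + 14*121) = (19228 + 13182/7043) + (14641 + 2142 + 18513 + 1694) = 135435986/7043 + 36990 = 395956556/7043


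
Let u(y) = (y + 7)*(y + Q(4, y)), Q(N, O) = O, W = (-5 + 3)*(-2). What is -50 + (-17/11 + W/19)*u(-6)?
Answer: -7102/209 ≈ -33.981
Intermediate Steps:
W = 4 (W = -2*(-2) = 4)
u(y) = 2*y*(7 + y) (u(y) = (y + 7)*(y + y) = (7 + y)*(2*y) = 2*y*(7 + y))
-50 + (-17/11 + W/19)*u(-6) = -50 + (-17/11 + 4/19)*(2*(-6)*(7 - 6)) = -50 + (-17*1/11 + 4*(1/19))*(2*(-6)*1) = -50 + (-17/11 + 4/19)*(-12) = -50 - 279/209*(-12) = -50 + 3348/209 = -7102/209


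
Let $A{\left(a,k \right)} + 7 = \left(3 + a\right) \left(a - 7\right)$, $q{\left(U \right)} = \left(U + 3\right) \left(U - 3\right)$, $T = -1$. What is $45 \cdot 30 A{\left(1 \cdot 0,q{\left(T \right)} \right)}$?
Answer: $-37800$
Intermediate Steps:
$q{\left(U \right)} = \left(-3 + U\right) \left(3 + U\right)$ ($q{\left(U \right)} = \left(3 + U\right) \left(-3 + U\right) = \left(-3 + U\right) \left(3 + U\right)$)
$A{\left(a,k \right)} = -7 + \left(-7 + a\right) \left(3 + a\right)$ ($A{\left(a,k \right)} = -7 + \left(3 + a\right) \left(a - 7\right) = -7 + \left(3 + a\right) \left(-7 + a\right) = -7 + \left(-7 + a\right) \left(3 + a\right)$)
$45 \cdot 30 A{\left(1 \cdot 0,q{\left(T \right)} \right)} = 45 \cdot 30 \left(-28 + \left(1 \cdot 0\right)^{2} - 4 \cdot 1 \cdot 0\right) = 1350 \left(-28 + 0^{2} - 0\right) = 1350 \left(-28 + 0 + 0\right) = 1350 \left(-28\right) = -37800$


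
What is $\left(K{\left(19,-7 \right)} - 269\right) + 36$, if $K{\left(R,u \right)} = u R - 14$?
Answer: $-380$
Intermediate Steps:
$K{\left(R,u \right)} = -14 + R u$ ($K{\left(R,u \right)} = R u - 14 = -14 + R u$)
$\left(K{\left(19,-7 \right)} - 269\right) + 36 = \left(\left(-14 + 19 \left(-7\right)\right) - 269\right) + 36 = \left(\left(-14 - 133\right) - 269\right) + 36 = \left(-147 - 269\right) + 36 = -416 + 36 = -380$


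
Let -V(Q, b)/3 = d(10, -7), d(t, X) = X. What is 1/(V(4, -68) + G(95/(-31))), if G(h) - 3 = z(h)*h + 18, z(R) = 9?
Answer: 31/447 ≈ 0.069351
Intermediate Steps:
V(Q, b) = 21 (V(Q, b) = -3*(-7) = 21)
G(h) = 21 + 9*h (G(h) = 3 + (9*h + 18) = 3 + (18 + 9*h) = 21 + 9*h)
1/(V(4, -68) + G(95/(-31))) = 1/(21 + (21 + 9*(95/(-31)))) = 1/(21 + (21 + 9*(95*(-1/31)))) = 1/(21 + (21 + 9*(-95/31))) = 1/(21 + (21 - 855/31)) = 1/(21 - 204/31) = 1/(447/31) = 31/447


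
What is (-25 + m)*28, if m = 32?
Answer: 196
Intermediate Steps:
(-25 + m)*28 = (-25 + 32)*28 = 7*28 = 196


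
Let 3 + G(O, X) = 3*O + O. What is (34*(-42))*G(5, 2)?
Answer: -24276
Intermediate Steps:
G(O, X) = -3 + 4*O (G(O, X) = -3 + (3*O + O) = -3 + 4*O)
(34*(-42))*G(5, 2) = (34*(-42))*(-3 + 4*5) = -1428*(-3 + 20) = -1428*17 = -24276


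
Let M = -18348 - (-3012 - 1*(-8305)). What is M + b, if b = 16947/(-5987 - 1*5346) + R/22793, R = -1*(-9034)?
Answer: -872437593554/36901867 ≈ -23642.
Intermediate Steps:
R = 9034
M = -23641 (M = -18348 - (-3012 + 8305) = -18348 - 1*5293 = -18348 - 5293 = -23641)
b = -40555807/36901867 (b = 16947/(-5987 - 1*5346) + 9034/22793 = 16947/(-5987 - 5346) + 9034*(1/22793) = 16947/(-11333) + 9034/22793 = 16947*(-1/11333) + 9034/22793 = -2421/1619 + 9034/22793 = -40555807/36901867 ≈ -1.0990)
M + b = -23641 - 40555807/36901867 = -872437593554/36901867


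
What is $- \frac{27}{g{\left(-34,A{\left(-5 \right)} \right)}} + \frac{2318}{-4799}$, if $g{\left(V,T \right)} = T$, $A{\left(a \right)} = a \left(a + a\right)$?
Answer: $- \frac{245473}{239950} \approx -1.023$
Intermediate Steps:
$A{\left(a \right)} = 2 a^{2}$ ($A{\left(a \right)} = a 2 a = 2 a^{2}$)
$- \frac{27}{g{\left(-34,A{\left(-5 \right)} \right)}} + \frac{2318}{-4799} = - \frac{27}{2 \left(-5\right)^{2}} + \frac{2318}{-4799} = - \frac{27}{2 \cdot 25} + 2318 \left(- \frac{1}{4799}\right) = - \frac{27}{50} - \frac{2318}{4799} = - \frac{245473}{239950}$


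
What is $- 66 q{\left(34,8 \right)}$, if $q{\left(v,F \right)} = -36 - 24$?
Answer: $3960$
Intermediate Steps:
$q{\left(v,F \right)} = -60$ ($q{\left(v,F \right)} = -36 - 24 = -60$)
$- 66 q{\left(34,8 \right)} = \left(-66\right) \left(-60\right) = 3960$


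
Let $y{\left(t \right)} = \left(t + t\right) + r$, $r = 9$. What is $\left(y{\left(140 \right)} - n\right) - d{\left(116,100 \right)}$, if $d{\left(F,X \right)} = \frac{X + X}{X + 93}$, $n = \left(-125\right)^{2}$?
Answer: $- \frac{2960048}{193} \approx -15337.0$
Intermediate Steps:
$n = 15625$
$d{\left(F,X \right)} = \frac{2 X}{93 + X}$
$y{\left(t \right)} = 9 + 2 t$ ($y{\left(t \right)} = \left(t + t\right) + 9 = 2 t + 9 = 9 + 2 t$)
$\left(y{\left(140 \right)} - n\right) - d{\left(116,100 \right)} = \left(\left(9 + 2 \cdot 140\right) - 15625\right) - 2 \cdot 100 \frac{1}{93 + 100} = \left(\left(9 + 280\right) - 15625\right) - 2 \cdot 100 \cdot \frac{1}{193} = \left(289 - 15625\right) - 2 \cdot 100 \cdot \frac{1}{193} = -15336 - \frac{200}{193} = - \frac{2960048}{193}$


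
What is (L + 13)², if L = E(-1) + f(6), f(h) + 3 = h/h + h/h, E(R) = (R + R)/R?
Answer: 196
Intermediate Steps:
E(R) = 2 (E(R) = (2*R)/R = 2)
f(h) = -1 (f(h) = -3 + (h/h + h/h) = -3 + (1 + 1) = -3 + 2 = -1)
L = 1 (L = 2 - 1 = 1)
(L + 13)² = (1 + 13)² = 14² = 196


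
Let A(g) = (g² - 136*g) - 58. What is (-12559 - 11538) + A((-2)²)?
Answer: -24683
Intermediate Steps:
A(g) = -58 + g² - 136*g
(-12559 - 11538) + A((-2)²) = (-12559 - 11538) + (-58 + ((-2)²)² - 136*(-2)²) = -24097 + (-58 + 4² - 136*4) = -24097 + (-58 + 16 - 544) = -24097 - 586 = -24683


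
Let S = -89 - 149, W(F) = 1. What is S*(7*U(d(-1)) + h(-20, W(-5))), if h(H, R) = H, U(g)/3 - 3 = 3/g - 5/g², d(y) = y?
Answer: 29750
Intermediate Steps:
U(g) = 9 - 15/g² + 9/g (U(g) = 9 + 3*(3/g - 5/g²) = 9 + 3*(-5/g² + 3/g) = 9 + (-15/g² + 9/g) = 9 - 15/g² + 9/g)
S = -238
S*(7*U(d(-1)) + h(-20, W(-5))) = -238*(7*(9 - 15/(-1)² + 9/(-1)) - 20) = -238*(7*(9 - 15*1 + 9*(-1)) - 20) = -238*(7*(9 - 15 - 9) - 20) = -238*(7*(-15) - 20) = -238*(-105 - 20) = -238*(-125) = 29750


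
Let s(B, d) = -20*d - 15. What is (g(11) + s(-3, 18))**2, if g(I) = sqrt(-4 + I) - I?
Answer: (386 - sqrt(7))**2 ≈ 1.4696e+5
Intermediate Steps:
s(B, d) = -15 - 20*d
(g(11) + s(-3, 18))**2 = ((sqrt(-4 + 11) - 1*11) + (-15 - 20*18))**2 = ((sqrt(7) - 11) + (-15 - 360))**2 = ((-11 + sqrt(7)) - 375)**2 = (-386 + sqrt(7))**2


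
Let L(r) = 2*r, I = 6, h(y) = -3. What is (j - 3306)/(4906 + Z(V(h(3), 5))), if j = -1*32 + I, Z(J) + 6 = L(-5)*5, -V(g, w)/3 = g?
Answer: -1666/2425 ≈ -0.68701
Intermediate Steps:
V(g, w) = -3*g
Z(J) = -56 (Z(J) = -6 + (2*(-5))*5 = -6 - 10*5 = -6 - 50 = -56)
j = -26 (j = -1*32 + 6 = -32 + 6 = -26)
(j - 3306)/(4906 + Z(V(h(3), 5))) = (-26 - 3306)/(4906 - 56) = -3332/4850 = -3332*1/4850 = -1666/2425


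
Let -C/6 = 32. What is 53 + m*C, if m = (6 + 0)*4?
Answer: -4555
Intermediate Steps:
m = 24 (m = 6*4 = 24)
C = -192 (C = -6*32 = -192)
53 + m*C = 53 + 24*(-192) = 53 - 4608 = -4555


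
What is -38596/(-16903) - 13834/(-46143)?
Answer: 2014771330/779955129 ≈ 2.5832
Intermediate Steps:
-38596/(-16903) - 13834/(-46143) = -38596*(-1/16903) - 13834*(-1/46143) = 38596/16903 + 13834/46143 = 2014771330/779955129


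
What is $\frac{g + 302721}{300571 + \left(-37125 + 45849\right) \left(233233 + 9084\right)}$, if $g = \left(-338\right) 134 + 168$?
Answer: $\frac{257597}{2114274079} \approx 0.00012184$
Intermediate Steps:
$g = -45124$ ($g = -45292 + 168 = -45124$)
$\frac{g + 302721}{300571 + \left(-37125 + 45849\right) \left(233233 + 9084\right)} = \frac{-45124 + 302721}{300571 + \left(-37125 + 45849\right) \left(233233 + 9084\right)} = \frac{257597}{300571 + 8724 \cdot 242317} = \frac{257597}{300571 + 2113973508} = \frac{257597}{2114274079}$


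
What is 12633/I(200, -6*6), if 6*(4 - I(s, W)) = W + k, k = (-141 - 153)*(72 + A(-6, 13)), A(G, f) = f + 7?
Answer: 4211/1506 ≈ 2.7962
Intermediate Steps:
A(G, f) = 7 + f
k = -27048 (k = (-141 - 153)*(72 + (7 + 13)) = -294*(72 + 20) = -294*92 = -27048)
I(s, W) = 4512 - W/6 (I(s, W) = 4 - (W - 27048)/6 = 4 - (-27048 + W)/6 = 4 + (4508 - W/6) = 4512 - W/6)
12633/I(200, -6*6) = 12633/(4512 - (-1)*6) = 12633/(4512 - ⅙*(-36)) = 12633/(4512 + 6) = 12633/4518 = 12633*(1/4518) = 4211/1506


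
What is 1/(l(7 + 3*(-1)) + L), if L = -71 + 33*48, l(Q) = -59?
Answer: 1/1454 ≈ 0.00068776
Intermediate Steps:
L = 1513 (L = -71 + 1584 = 1513)
1/(l(7 + 3*(-1)) + L) = 1/(-59 + 1513) = 1/1454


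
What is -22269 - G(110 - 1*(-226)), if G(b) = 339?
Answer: -22608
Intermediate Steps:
-22269 - G(110 - 1*(-226)) = -22269 - 1*339 = -22269 - 339 = -22608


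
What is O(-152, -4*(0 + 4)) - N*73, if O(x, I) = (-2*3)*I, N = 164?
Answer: -11876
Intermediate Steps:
O(x, I) = -6*I
O(-152, -4*(0 + 4)) - N*73 = -(-24)*(0 + 4) - 164*73 = -(-24)*4 - 1*11972 = -6*(-16) - 11972 = 96 - 11972 = -11876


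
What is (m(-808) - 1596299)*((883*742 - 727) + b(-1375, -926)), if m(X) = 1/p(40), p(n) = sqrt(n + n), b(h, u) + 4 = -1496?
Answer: -1042317798741 + 652959*sqrt(5)/20 ≈ -1.0423e+12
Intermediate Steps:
b(h, u) = -1500 (b(h, u) = -4 - 1496 = -1500)
p(n) = sqrt(2)*sqrt(n) (p(n) = sqrt(2*n) = sqrt(2)*sqrt(n))
m(X) = sqrt(5)/20 (m(X) = 1/(sqrt(2)*sqrt(40)) = 1/(sqrt(2)*(2*sqrt(10))) = 1/(4*sqrt(5)) = sqrt(5)/20)
(m(-808) - 1596299)*((883*742 - 727) + b(-1375, -926)) = (sqrt(5)/20 - 1596299)*((883*742 - 727) - 1500) = (-1596299 + sqrt(5)/20)*((655186 - 727) - 1500) = (-1596299 + sqrt(5)/20)*(654459 - 1500) = (-1596299 + sqrt(5)/20)*652959 = -1042317798741 + 652959*sqrt(5)/20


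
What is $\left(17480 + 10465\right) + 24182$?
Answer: $52127$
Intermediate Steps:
$\left(17480 + 10465\right) + 24182 = 27945 + 24182 = 52127$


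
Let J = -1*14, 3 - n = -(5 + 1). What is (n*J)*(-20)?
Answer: 2520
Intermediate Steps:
n = 9 (n = 3 - (-1)*(5 + 1) = 3 - (-1)*6 = 3 - 1*(-6) = 3 + 6 = 9)
J = -14
(n*J)*(-20) = (9*(-14))*(-20) = -126*(-20) = 2520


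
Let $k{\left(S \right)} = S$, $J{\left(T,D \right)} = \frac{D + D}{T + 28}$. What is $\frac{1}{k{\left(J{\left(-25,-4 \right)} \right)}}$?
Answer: $- \frac{3}{8} \approx -0.375$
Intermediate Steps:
$J{\left(T,D \right)} = \frac{2 D}{28 + T}$
$\frac{1}{k{\left(J{\left(-25,-4 \right)} \right)}} = \frac{1}{2 \left(-4\right) \frac{1}{28 - 25}} = \frac{1}{2 \left(-4\right) \frac{1}{3}} = \frac{1}{- \frac{8}{3}} = - \frac{3}{8}$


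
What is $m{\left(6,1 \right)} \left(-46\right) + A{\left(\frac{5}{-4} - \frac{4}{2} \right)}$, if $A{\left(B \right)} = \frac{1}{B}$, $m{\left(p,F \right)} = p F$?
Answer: $- \frac{3592}{13} \approx -276.31$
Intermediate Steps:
$m{\left(p,F \right)} = F p$
$m{\left(6,1 \right)} \left(-46\right) + A{\left(\frac{5}{-4} - \frac{4}{2} \right)} = 1 \cdot 6 \left(-46\right) + \frac{1}{\frac{5}{-4} - \frac{4}{2}} = 6 \left(-46\right) + \frac{1}{5 \left(- \frac{1}{4}\right) - 2} = -276 + \frac{1}{- \frac{5}{4} - 2} = -276 + \frac{1}{- \frac{13}{4}} = -276 - \frac{4}{13} = - \frac{3592}{13}$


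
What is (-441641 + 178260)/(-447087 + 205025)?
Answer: 263381/242062 ≈ 1.0881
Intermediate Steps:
(-441641 + 178260)/(-447087 + 205025) = -263381/(-242062) = -263381*(-1/242062) = 263381/242062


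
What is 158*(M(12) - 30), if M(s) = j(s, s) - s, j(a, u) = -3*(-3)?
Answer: -5214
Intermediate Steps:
j(a, u) = 9
M(s) = 9 - s
158*(M(12) - 30) = 158*((9 - 1*12) - 30) = 158*((9 - 12) - 30) = 158*(-3 - 30) = 158*(-33) = -5214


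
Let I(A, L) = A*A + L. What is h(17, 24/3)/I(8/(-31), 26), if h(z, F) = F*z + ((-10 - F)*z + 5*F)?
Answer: -12493/2505 ≈ -4.9872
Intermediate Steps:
I(A, L) = L + A**2 (I(A, L) = A**2 + L = L + A**2)
h(z, F) = 5*F + F*z + z*(-10 - F) (h(z, F) = F*z + (z*(-10 - F) + 5*F) = F*z + (5*F + z*(-10 - F)) = 5*F + F*z + z*(-10 - F))
h(17, 24/3)/I(8/(-31), 26) = (-10*17 + 5*(24/3))/(26 + (8/(-31))**2) = (-170 + 5*(24*(1/3)))/(26 + (8*(-1/31))**2) = (-170 + 5*8)/(26 + (-8/31)**2) = (-170 + 40)/(26 + 64/961) = -130/25050/961 = -130*961/25050 = -12493/2505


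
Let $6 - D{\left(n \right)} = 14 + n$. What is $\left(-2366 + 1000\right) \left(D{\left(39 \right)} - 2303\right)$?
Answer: $3210100$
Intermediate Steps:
$D{\left(n \right)} = -8 - n$ ($D{\left(n \right)} = 6 - \left(14 + n\right) = -8 - n$)
$\left(-2366 + 1000\right) \left(D{\left(39 \right)} - 2303\right) = \left(-2366 + 1000\right) \left(\left(-8 - 39\right) - 2303\right) = - 1366 \left(\left(-8 - 39\right) - 2303\right) = - 1366 \left(-47 - 2303\right) = \left(-1366\right) \left(-2350\right) = 3210100$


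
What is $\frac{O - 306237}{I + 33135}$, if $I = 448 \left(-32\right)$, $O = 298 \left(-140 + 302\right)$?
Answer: $- \frac{23451}{1709} \approx -13.722$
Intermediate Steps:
$O = 48276$ ($O = 298 \cdot 162 = 48276$)
$I = -14336$
$\frac{O - 306237}{I + 33135} = \frac{48276 - 306237}{-14336 + 33135} = - \frac{257961}{18799} = \left(-257961\right) \frac{1}{18799} = - \frac{23451}{1709}$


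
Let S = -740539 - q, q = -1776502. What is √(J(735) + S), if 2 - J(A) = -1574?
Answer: √1037539 ≈ 1018.6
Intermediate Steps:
J(A) = 1576 (J(A) = 2 - 1*(-1574) = 2 + 1574 = 1576)
S = 1035963 (S = -740539 - 1*(-1776502) = -740539 + 1776502 = 1035963)
√(J(735) + S) = √(1576 + 1035963) = √1037539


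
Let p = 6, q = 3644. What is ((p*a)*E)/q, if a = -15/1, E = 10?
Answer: -225/911 ≈ -0.24698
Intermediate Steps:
a = -15 (a = -15/1 = -15*1 = -15)
((p*a)*E)/q = ((6*(-15))*10)/3644 = -90*10*(1/3644) = -900*1/3644 = -225/911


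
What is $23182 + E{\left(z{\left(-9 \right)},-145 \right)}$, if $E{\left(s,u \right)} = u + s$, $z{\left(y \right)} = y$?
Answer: $23028$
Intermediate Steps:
$E{\left(s,u \right)} = s + u$
$23182 + E{\left(z{\left(-9 \right)},-145 \right)} = 23182 - 154 = 23028$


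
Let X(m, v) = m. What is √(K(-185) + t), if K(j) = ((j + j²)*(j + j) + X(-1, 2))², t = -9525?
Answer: 38*√109853886579 ≈ 1.2595e+7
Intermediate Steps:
K(j) = (-1 + 2*j*(j + j²))² (K(j) = ((j + j²)*(j + j) - 1)² = ((j + j²)*(2*j) - 1)² = (2*j*(j + j²) - 1)² = (-1 + 2*j*(j + j²))²)
√(K(-185) + t) = √((-1 + 2*(-185)² + 2*(-185)³)² - 9525) = √((-1 + 2*34225 + 2*(-6331625))² - 9525) = √((-1 + 68450 - 12663250)² - 9525) = √((-12594801)² - 9525) = √(158629012229601 - 9525) = √158629012220076 = 38*√109853886579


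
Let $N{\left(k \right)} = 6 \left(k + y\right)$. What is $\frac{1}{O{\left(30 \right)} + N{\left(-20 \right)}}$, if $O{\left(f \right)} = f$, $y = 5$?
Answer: $- \frac{1}{60} \approx -0.016667$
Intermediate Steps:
$N{\left(k \right)} = 30 + 6 k$ ($N{\left(k \right)} = 6 \left(k + 5\right) = 6 \left(5 + k\right) = 30 + 6 k$)
$\frac{1}{O{\left(30 \right)} + N{\left(-20 \right)}} = \frac{1}{30 + \left(30 + 6 \left(-20\right)\right)} = \frac{1}{30 + \left(30 - 120\right)} = \frac{1}{30 - 90} = \frac{1}{-60} = - \frac{1}{60}$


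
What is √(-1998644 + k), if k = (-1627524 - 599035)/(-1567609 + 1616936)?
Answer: I*√4863116332104069/49327 ≈ 1413.8*I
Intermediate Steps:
k = -2226559/49327 ≈ -45.139
√(-1998644 + k) = √(-1998644 - 2226559/49327) = √(-98589339147/49327) = I*√4863116332104069/49327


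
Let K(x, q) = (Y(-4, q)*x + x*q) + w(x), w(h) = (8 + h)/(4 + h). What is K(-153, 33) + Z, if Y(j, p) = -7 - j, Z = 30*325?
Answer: 768985/149 ≈ 5161.0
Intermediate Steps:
Z = 9750
w(h) = (8 + h)/(4 + h)
K(x, q) = -3*x + q*x + (8 + x)/(4 + x) (K(x, q) = ((-7 - 1*(-4))*x + x*q) + (8 + x)/(4 + x) = ((-7 + 4)*x + q*x) + (8 + x)/(4 + x) = (-3*x + q*x) + (8 + x)/(4 + x) = -3*x + q*x + (8 + x)/(4 + x))
K(-153, 33) + Z = (8 - 153 - 153*(-3 + 33)*(4 - 153))/(4 - 153) + 9750 = (8 - 153 - 153*30*(-149))/(-149) + 9750 = -(8 - 153 + 683910)/149 + 9750 = -1/149*683765 + 9750 = -683765/149 + 9750 = 768985/149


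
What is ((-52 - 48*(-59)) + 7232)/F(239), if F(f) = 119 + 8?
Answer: 10012/127 ≈ 78.835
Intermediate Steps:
F(f) = 127
((-52 - 48*(-59)) + 7232)/F(239) = ((-52 - 48*(-59)) + 7232)/127 = ((-52 + 2832) + 7232)*(1/127) = (2780 + 7232)*(1/127) = 10012*(1/127) = 10012/127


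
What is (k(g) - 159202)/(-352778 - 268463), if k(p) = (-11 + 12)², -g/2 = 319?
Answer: 159201/621241 ≈ 0.25626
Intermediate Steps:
g = -638 (g = -2*319 = -638)
k(p) = 1 (k(p) = 1² = 1)
(k(g) - 159202)/(-352778 - 268463) = (1 - 159202)/(-352778 - 268463) = -159201/(-621241) = -159201*(-1/621241) = 159201/621241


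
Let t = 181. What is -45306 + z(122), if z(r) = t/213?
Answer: -9649997/213 ≈ -45305.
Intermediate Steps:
z(r) = 181/213
-45306 + z(122) = -45306 + 181/213 = -9649997/213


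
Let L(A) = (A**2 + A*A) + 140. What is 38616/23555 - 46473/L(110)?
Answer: -6190323/22933148 ≈ -0.26993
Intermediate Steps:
L(A) = 140 + 2*A**2 (L(A) = (A**2 + A**2) + 140 = 2*A**2 + 140 = 140 + 2*A**2)
38616/23555 - 46473/L(110) = 38616/23555 - 46473/(140 + 2*110**2) = 38616*(1/23555) - 46473/(140 + 2*12100) = 38616/23555 - 46473/(140 + 24200) = 38616/23555 - 46473/24340 = -6190323/22933148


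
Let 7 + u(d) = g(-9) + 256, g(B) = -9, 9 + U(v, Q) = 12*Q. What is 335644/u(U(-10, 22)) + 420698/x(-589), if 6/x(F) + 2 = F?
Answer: -2486241269/60 ≈ -4.1437e+7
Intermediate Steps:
U(v, Q) = -9 + 12*Q
x(F) = 6/(-2 + F)
u(d) = 240 (u(d) = -7 + (-9 + 256) = -7 + 247 = 240)
335644/u(U(-10, 22)) + 420698/x(-589) = 335644/240 + 420698/((6/(-2 - 589))) = 335644*(1/240) + 420698/((6/(-591))) = 83911/60 + 420698/((6*(-1/591))) = 83911/60 + 420698/(-2/197) = 83911/60 + 420698*(-197/2) = 83911/60 - 41438753 = -2486241269/60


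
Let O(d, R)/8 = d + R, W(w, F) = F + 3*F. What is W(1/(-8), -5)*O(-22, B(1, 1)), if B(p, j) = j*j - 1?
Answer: 3520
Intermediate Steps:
B(p, j) = -1 + j² (B(p, j) = j² - 1 = -1 + j²)
W(w, F) = 4*F
O(d, R) = 8*R + 8*d (O(d, R) = 8*(d + R) = 8*(R + d) = 8*R + 8*d)
W(1/(-8), -5)*O(-22, B(1, 1)) = (4*(-5))*(8*(-1 + 1²) + 8*(-22)) = -20*(8*(-1 + 1) - 176) = -20*(8*0 - 176) = -20*(0 - 176) = -20*(-176) = 3520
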